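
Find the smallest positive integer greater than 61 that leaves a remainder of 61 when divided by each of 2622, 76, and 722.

99697

N − 61 must be a common multiple of 2622, 76, and 722.
2622 = 2 × 3 × 19 × 23
76 = 2^2 × 19
722 = 2 × 19^2
LCM(2622, 76, 722) = 2^2 × 3 × 19^2 × 23 = 99636.
Smallest N > 61 is LCM + 61 = 99636 + 61 = 99697.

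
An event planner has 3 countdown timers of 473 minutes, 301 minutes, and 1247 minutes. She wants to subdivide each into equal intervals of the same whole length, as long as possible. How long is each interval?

43 minutes

The interval must divide each timer length; the longest such is the gcd.
473 = 11 × 43
301 = 7 × 43
1247 = 29 × 43
gcd(473, 301, 1247) = 43.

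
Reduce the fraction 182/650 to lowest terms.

182 = 2 × 7 × 13
650 = 2 × 5^2 × 13
gcd(182, 650) = 2 × 13 = 26.
Divide numerator and denominator by 26: 182/650 = 7/25.

7/25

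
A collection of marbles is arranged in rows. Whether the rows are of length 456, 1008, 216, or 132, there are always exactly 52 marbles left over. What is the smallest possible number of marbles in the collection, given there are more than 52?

N − 52 must be a common multiple of 456, 1008, 216, and 132.
456 = 2^3 × 3 × 19
1008 = 2^4 × 3^2 × 7
216 = 2^3 × 3^3
132 = 2^2 × 3 × 11
LCM(456, 1008, 216, 132) = 2^4 × 3^3 × 7 × 11 × 19 = 632016.
Smallest N > 52 is LCM + 52 = 632016 + 52 = 632068.

632068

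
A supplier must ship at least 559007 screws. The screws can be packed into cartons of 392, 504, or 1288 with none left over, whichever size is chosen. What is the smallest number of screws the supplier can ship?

The number of screws must be a common multiple of 392, 504, and 1288, so a multiple of their LCM.
392 = 2^3 × 7^2
504 = 2^3 × 3^2 × 7
1288 = 2^3 × 7 × 23
LCM(392, 504, 1288) = 2^3 × 3^2 × 7^2 × 23 = 81144.
Smallest multiple of 81144 that is ≥ 559007: ⌈559007/81144⌉ × 81144 = 7 × 81144 = 568008.

568008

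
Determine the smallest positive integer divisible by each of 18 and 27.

54

18 = 2 × 3^2
27 = 3^3
LCM(18, 27) = 2 × 3^3 = 54.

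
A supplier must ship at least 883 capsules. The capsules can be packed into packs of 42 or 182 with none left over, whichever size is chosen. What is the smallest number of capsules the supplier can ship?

The number of capsules must be a common multiple of 42 and 182, so a multiple of their LCM.
42 = 2 × 3 × 7
182 = 2 × 7 × 13
LCM(42, 182) = 2 × 3 × 7 × 13 = 546.
Smallest multiple of 546 that is ≥ 883: ⌈883/546⌉ × 546 = 2 × 546 = 1092.

1092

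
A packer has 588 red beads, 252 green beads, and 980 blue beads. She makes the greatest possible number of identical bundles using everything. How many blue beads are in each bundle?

35

Number of bundles = gcd(588, 252, 980).
588 = 2^2 × 3 × 7^2
252 = 2^2 × 3^2 × 7
980 = 2^2 × 5 × 7^2
gcd(588, 252, 980) = 2^2 × 7 = 28.
blue beads per bundle = 980 / 28 = 35.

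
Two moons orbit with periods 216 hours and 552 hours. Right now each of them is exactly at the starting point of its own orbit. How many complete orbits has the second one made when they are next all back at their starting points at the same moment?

The first common completion time is the LCM of the periods.
216 = 2^3 × 3^3
552 = 2^3 × 3 × 23
LCM(216, 552) = 2^3 × 3^3 × 23 = 4968.
Orbits for period 552: 4968 / 552 = 9.

9 orbits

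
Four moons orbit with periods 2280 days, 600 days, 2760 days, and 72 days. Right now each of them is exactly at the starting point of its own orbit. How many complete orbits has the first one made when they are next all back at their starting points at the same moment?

The first common completion time is the LCM of the periods.
2280 = 2^3 × 3 × 5 × 19
600 = 2^3 × 3 × 5^2
2760 = 2^3 × 3 × 5 × 23
72 = 2^3 × 3^2
LCM(2280, 600, 2760, 72) = 2^3 × 3^2 × 5^2 × 19 × 23 = 786600.
Orbits for period 2280: 786600 / 2280 = 345.

345 orbits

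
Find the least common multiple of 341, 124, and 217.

341 = 11 × 31
124 = 2^2 × 31
217 = 7 × 31
LCM(341, 124, 217) = 2^2 × 7 × 11 × 31 = 9548.

9548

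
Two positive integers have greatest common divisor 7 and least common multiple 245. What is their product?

1715

For any two positive integers, gcd × lcm = product = 7 × 245 = 1715.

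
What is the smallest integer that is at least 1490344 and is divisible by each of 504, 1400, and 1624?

1827000

The integer must be a common multiple of 504, 1400, and 1624, so a multiple of their LCM.
504 = 2^3 × 3^2 × 7
1400 = 2^3 × 5^2 × 7
1624 = 2^3 × 7 × 29
LCM(504, 1400, 1624) = 2^3 × 3^2 × 5^2 × 7 × 29 = 365400.
Smallest multiple of 365400 that is ≥ 1490344: ⌈1490344/365400⌉ × 365400 = 5 × 365400 = 1827000.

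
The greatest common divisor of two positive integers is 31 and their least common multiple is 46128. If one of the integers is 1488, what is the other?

For two integers, gcd × lcm = product, so the other is (31 × 46128) / 1488 = 1429968 / 1488 = 961.

961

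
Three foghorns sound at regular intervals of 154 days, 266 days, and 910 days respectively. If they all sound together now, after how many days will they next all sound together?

190190 days

They coincide at every common multiple of the periods; the first is the LCM.
154 = 2 × 7 × 11
266 = 2 × 7 × 19
910 = 2 × 5 × 7 × 13
LCM(154, 266, 910) = 2 × 5 × 7 × 11 × 13 × 19 = 190190.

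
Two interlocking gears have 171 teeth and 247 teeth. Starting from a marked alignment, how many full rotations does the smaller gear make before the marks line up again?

13 rotations

The first common completion time is the LCM of the periods.
171 = 3^2 × 19
247 = 13 × 19
LCM(171, 247) = 3^2 × 13 × 19 = 2223.
Rotations for period 171: 2223 / 171 = 13.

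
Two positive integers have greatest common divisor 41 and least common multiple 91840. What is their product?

For any two positive integers, gcd × lcm = product = 41 × 91840 = 3765440.

3765440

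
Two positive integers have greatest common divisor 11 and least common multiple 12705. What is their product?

139755

For any two positive integers, gcd × lcm = product = 11 × 12705 = 139755.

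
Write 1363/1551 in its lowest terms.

1363 = 29 × 47
1551 = 3 × 11 × 47
gcd(1363, 1551) = 47.
Divide numerator and denominator by 47: 1363/1551 = 29/33.

29/33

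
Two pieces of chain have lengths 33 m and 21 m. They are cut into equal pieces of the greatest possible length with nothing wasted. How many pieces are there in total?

Piece length = gcd(33, 21).
33 = 3 × 11
21 = 3 × 7
gcd(33, 21) = 3.
Total pieces = 33/3 + 21/3 = 11 + 7 = 18.

18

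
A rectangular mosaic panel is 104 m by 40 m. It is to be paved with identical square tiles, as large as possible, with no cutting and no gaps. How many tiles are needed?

Tile side = gcd(104, 40).
104 = 2^3 × 13
40 = 2^3 × 5
gcd(104, 40) = 2^3 = 8.
Tiles: (104/8) × (40/8) = 13 × 5 = 65.

65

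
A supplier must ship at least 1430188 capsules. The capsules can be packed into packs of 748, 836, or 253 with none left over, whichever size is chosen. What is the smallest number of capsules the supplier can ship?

The number of capsules must be a common multiple of 748, 836, and 253, so a multiple of their LCM.
748 = 2^2 × 11 × 17
836 = 2^2 × 11 × 19
253 = 11 × 23
LCM(748, 836, 253) = 2^2 × 11 × 17 × 19 × 23 = 326876.
Smallest multiple of 326876 that is ≥ 1430188: ⌈1430188/326876⌉ × 326876 = 5 × 326876 = 1634380.

1634380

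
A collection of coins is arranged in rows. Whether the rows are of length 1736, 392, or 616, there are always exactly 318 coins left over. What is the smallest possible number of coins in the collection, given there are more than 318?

N − 318 must be a common multiple of 1736, 392, and 616.
1736 = 2^3 × 7 × 31
392 = 2^3 × 7^2
616 = 2^3 × 7 × 11
LCM(1736, 392, 616) = 2^3 × 7^2 × 11 × 31 = 133672.
Smallest N > 318 is LCM + 318 = 133672 + 318 = 133990.

133990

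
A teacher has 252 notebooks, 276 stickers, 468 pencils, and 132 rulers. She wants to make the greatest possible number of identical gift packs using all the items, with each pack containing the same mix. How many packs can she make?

The pack count must divide each quantity, so the greatest is gcd(252, 276, 468, 132).
252 = 2^2 × 3^2 × 7
276 = 2^2 × 3 × 23
468 = 2^2 × 3^2 × 13
132 = 2^2 × 3 × 11
gcd(252, 276, 468, 132) = 2^2 × 3 = 12.

12 packs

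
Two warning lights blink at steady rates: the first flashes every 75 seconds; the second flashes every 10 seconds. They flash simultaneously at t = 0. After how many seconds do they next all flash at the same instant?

150 seconds

The first simultaneous occurrence is after LCM of the individual periods.
75 = 3 × 5^2
10 = 2 × 5
LCM(75, 10) = 2 × 3 × 5^2 = 150.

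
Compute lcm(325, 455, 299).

325 = 5^2 × 13
455 = 5 × 7 × 13
299 = 13 × 23
LCM(325, 455, 299) = 5^2 × 7 × 13 × 23 = 52325.

52325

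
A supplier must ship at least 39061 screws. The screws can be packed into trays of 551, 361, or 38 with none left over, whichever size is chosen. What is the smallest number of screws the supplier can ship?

41876

The number of screws must be a common multiple of 551, 361, and 38, so a multiple of their LCM.
551 = 19 × 29
361 = 19^2
38 = 2 × 19
LCM(551, 361, 38) = 2 × 19^2 × 29 = 20938.
Smallest multiple of 20938 that is ≥ 39061: ⌈39061/20938⌉ × 20938 = 2 × 20938 = 41876.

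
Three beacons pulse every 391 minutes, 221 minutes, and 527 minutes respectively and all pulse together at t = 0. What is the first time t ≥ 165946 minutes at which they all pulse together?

Joint pulses occur at multiples of LCM(391, 221, 527).
391 = 17 × 23
221 = 13 × 17
527 = 17 × 31
LCM(391, 221, 527) = 13 × 17 × 23 × 31 = 157573.
Smallest multiple of 157573 that is ≥ 165946: ⌈165946/157573⌉ × 157573 = 2 × 157573 = 315146.

315146 minutes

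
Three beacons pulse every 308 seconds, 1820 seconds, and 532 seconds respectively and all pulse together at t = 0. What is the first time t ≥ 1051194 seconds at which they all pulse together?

Joint pulses occur at multiples of LCM(308, 1820, 532).
308 = 2^2 × 7 × 11
1820 = 2^2 × 5 × 7 × 13
532 = 2^2 × 7 × 19
LCM(308, 1820, 532) = 2^2 × 5 × 7 × 11 × 13 × 19 = 380380.
Smallest multiple of 380380 that is ≥ 1051194: ⌈1051194/380380⌉ × 380380 = 3 × 380380 = 1141140.

1141140 seconds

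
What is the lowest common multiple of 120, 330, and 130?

120 = 2^3 × 3 × 5
330 = 2 × 3 × 5 × 11
130 = 2 × 5 × 13
LCM(120, 330, 130) = 2^3 × 3 × 5 × 11 × 13 = 17160.

17160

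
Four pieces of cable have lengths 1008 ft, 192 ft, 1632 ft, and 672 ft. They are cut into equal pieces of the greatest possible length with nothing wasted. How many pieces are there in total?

73

Piece length = gcd(1008, 192, 1632, 672).
1008 = 2^4 × 3^2 × 7
192 = 2^6 × 3
1632 = 2^5 × 3 × 17
672 = 2^5 × 3 × 7
gcd(1008, 192, 1632, 672) = 2^4 × 3 = 48.
Total pieces = 1008/48 + 192/48 + 1632/48 + 672/48 = 21 + 4 + 34 + 14 = 73.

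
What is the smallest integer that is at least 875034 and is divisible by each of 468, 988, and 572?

The integer must be a common multiple of 468, 988, and 572, so a multiple of their LCM.
468 = 2^2 × 3^2 × 13
988 = 2^2 × 13 × 19
572 = 2^2 × 11 × 13
LCM(468, 988, 572) = 2^2 × 3^2 × 11 × 13 × 19 = 97812.
Smallest multiple of 97812 that is ≥ 875034: ⌈875034/97812⌉ × 97812 = 9 × 97812 = 880308.

880308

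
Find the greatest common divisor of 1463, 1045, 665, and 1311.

19

1463 = 7 × 11 × 19
1045 = 5 × 11 × 19
665 = 5 × 7 × 19
1311 = 3 × 19 × 23
gcd(1463, 1045, 665, 1311) = 19.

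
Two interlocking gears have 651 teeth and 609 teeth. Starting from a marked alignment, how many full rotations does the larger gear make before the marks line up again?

29 rotations

All finish a whole number of cycles simultaneously at t = LCM of the periods.
651 = 3 × 7 × 31
609 = 3 × 7 × 29
LCM(651, 609) = 3 × 7 × 29 × 31 = 18879.
Rotations for period 651: 18879 / 651 = 29.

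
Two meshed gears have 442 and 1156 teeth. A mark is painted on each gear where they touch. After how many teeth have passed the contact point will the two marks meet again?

15028 teeth

They coincide at every common multiple of the periods; the first is the LCM.
442 = 2 × 13 × 17
1156 = 2^2 × 17^2
LCM(442, 1156) = 2^2 × 13 × 17^2 = 15028.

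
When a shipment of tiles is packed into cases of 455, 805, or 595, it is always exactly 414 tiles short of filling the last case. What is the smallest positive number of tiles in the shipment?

177491

Being 414 short of a full case of size k means N ≡ −414 (mod k), i.e. N + 414 is a multiple of each size.
455 = 5 × 7 × 13
805 = 5 × 7 × 23
595 = 5 × 7 × 17
LCM(455, 805, 595) = 5 × 7 × 13 × 17 × 23 = 177905.
Smallest positive N is 177905 − 414 = 177491.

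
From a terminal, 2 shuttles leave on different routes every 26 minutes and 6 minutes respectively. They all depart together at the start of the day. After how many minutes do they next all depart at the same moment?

We need the least common multiple of the intervals.
26 = 2 × 13
6 = 2 × 3
LCM(26, 6) = 2 × 3 × 13 = 78.

78 minutes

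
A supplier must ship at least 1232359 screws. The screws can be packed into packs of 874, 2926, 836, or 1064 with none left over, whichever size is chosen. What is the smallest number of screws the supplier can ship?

The number of screws must be a common multiple of 874, 2926, 836, and 1064, so a multiple of their LCM.
874 = 2 × 19 × 23
2926 = 2 × 7 × 11 × 19
836 = 2^2 × 11 × 19
1064 = 2^3 × 7 × 19
LCM(874, 2926, 836, 1064) = 2^3 × 7 × 11 × 19 × 23 = 269192.
Smallest multiple of 269192 that is ≥ 1232359: ⌈1232359/269192⌉ × 269192 = 5 × 269192 = 1345960.

1345960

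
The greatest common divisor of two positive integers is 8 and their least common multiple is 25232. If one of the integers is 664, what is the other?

For two integers, gcd × lcm = product, so the other is (8 × 25232) / 664 = 201856 / 664 = 304.

304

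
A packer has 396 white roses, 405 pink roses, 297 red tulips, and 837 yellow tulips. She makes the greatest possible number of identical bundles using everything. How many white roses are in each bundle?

Number of bundles = gcd(396, 405, 297, 837).
396 = 2^2 × 3^2 × 11
405 = 3^4 × 5
297 = 3^3 × 11
837 = 3^3 × 31
gcd(396, 405, 297, 837) = 3^2 = 9.
white roses per bundle = 396 / 9 = 44.

44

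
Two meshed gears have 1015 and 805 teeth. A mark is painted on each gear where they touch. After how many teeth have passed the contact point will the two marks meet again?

23345 teeth

The first simultaneous occurrence is after LCM of the individual periods.
1015 = 5 × 7 × 29
805 = 5 × 7 × 23
LCM(1015, 805) = 5 × 7 × 23 × 29 = 23345.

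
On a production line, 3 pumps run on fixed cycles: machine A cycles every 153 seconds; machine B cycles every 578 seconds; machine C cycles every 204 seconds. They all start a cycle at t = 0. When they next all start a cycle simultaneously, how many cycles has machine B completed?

The first common completion time is the LCM of the periods.
153 = 3^2 × 17
578 = 2 × 17^2
204 = 2^2 × 3 × 17
LCM(153, 578, 204) = 2^2 × 3^2 × 17^2 = 10404.
Cycles for period 578: 10404 / 578 = 18.

18 cycles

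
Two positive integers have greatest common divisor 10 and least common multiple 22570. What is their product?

For any two positive integers, gcd × lcm = product = 10 × 22570 = 225700.

225700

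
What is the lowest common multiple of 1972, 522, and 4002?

408204

1972 = 2^2 × 17 × 29
522 = 2 × 3^2 × 29
4002 = 2 × 3 × 23 × 29
LCM(1972, 522, 4002) = 2^2 × 3^2 × 17 × 23 × 29 = 408204.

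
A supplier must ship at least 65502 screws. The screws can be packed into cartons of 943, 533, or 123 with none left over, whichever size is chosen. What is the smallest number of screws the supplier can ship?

The number of screws must be a common multiple of 943, 533, and 123, so a multiple of their LCM.
943 = 23 × 41
533 = 13 × 41
123 = 3 × 41
LCM(943, 533, 123) = 3 × 13 × 23 × 41 = 36777.
Smallest multiple of 36777 that is ≥ 65502: ⌈65502/36777⌉ × 36777 = 2 × 36777 = 73554.

73554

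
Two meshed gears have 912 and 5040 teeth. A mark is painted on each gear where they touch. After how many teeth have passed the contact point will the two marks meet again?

The first simultaneous occurrence is after LCM of the individual periods.
912 = 2^4 × 3 × 19
5040 = 2^4 × 3^2 × 5 × 7
LCM(912, 5040) = 2^4 × 3^2 × 5 × 7 × 19 = 95760.

95760 teeth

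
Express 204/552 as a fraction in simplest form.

204 = 2^2 × 3 × 17
552 = 2^3 × 3 × 23
gcd(204, 552) = 2^2 × 3 = 12.
Divide numerator and denominator by 12: 204/552 = 17/46.

17/46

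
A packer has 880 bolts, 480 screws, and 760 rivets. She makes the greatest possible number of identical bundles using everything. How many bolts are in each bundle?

Number of bundles = gcd(880, 480, 760).
880 = 2^4 × 5 × 11
480 = 2^5 × 3 × 5
760 = 2^3 × 5 × 19
gcd(880, 480, 760) = 2^3 × 5 = 40.
bolts per bundle = 880 / 40 = 22.

22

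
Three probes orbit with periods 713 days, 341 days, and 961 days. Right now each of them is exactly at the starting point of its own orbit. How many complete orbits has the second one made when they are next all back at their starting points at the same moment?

The first common completion time is the LCM of the periods.
713 = 23 × 31
341 = 11 × 31
961 = 31^2
LCM(713, 341, 961) = 11 × 23 × 31^2 = 243133.
Orbits for period 341: 243133 / 341 = 713.

713 orbits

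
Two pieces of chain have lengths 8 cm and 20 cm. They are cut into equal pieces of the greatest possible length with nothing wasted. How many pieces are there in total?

7

Piece length = gcd(8, 20).
8 = 2^3
20 = 2^2 × 5
gcd(8, 20) = 2^2 = 4.
Total pieces = 8/4 + 20/4 = 2 + 5 = 7.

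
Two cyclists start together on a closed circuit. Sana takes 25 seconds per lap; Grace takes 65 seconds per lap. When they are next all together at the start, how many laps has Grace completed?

5 laps

All finish a whole number of cycles simultaneously at t = LCM of the periods.
25 = 5^2
65 = 5 × 13
LCM(25, 65) = 5^2 × 13 = 325.
Laps for period 65: 325 / 65 = 5.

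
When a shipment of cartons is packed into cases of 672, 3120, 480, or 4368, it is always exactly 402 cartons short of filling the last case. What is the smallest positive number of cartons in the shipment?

43278

Being 402 short of a full case of size k means N ≡ −402 (mod k), i.e. N + 402 is a multiple of each size.
672 = 2^5 × 3 × 7
3120 = 2^4 × 3 × 5 × 13
480 = 2^5 × 3 × 5
4368 = 2^4 × 3 × 7 × 13
LCM(672, 3120, 480, 4368) = 2^5 × 3 × 5 × 7 × 13 = 43680.
Smallest positive N is 43680 − 402 = 43278.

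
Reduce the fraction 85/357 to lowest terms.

85 = 5 × 17
357 = 3 × 7 × 17
gcd(85, 357) = 17.
Divide numerator and denominator by 17: 85/357 = 5/21.

5/21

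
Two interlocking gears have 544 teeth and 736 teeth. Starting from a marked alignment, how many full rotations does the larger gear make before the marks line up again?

They are all back at their starting positions together after one LCM of the periods.
544 = 2^5 × 17
736 = 2^5 × 23
LCM(544, 736) = 2^5 × 17 × 23 = 12512.
Rotations for period 736: 12512 / 736 = 17.

17 rotations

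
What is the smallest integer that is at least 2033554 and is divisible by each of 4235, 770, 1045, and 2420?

The integer must be a common multiple of 4235, 770, 1045, and 2420, so a multiple of their LCM.
4235 = 5 × 7 × 11^2
770 = 2 × 5 × 7 × 11
1045 = 5 × 11 × 19
2420 = 2^2 × 5 × 11^2
LCM(4235, 770, 1045, 2420) = 2^2 × 5 × 7 × 11^2 × 19 = 321860.
Smallest multiple of 321860 that is ≥ 2033554: ⌈2033554/321860⌉ × 321860 = 7 × 321860 = 2253020.

2253020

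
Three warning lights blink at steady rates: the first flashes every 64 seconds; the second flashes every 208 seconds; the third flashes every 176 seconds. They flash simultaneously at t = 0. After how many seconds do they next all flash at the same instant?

We need the least common multiple of the intervals.
64 = 2^6
208 = 2^4 × 13
176 = 2^4 × 11
LCM(64, 208, 176) = 2^6 × 11 × 13 = 9152.

9152 seconds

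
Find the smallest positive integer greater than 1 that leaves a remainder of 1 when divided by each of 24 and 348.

N − 1 must be a common multiple of 24 and 348.
24 = 2^3 × 3
348 = 2^2 × 3 × 29
LCM(24, 348) = 2^3 × 3 × 29 = 696.
Smallest N > 1 is LCM + 1 = 696 + 1 = 697.

697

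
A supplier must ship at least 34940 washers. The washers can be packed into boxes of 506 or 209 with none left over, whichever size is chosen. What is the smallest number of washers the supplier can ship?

The number of washers must be a common multiple of 506 and 209, so a multiple of their LCM.
506 = 2 × 11 × 23
209 = 11 × 19
LCM(506, 209) = 2 × 11 × 19 × 23 = 9614.
Smallest multiple of 9614 that is ≥ 34940: ⌈34940/9614⌉ × 9614 = 4 × 9614 = 38456.

38456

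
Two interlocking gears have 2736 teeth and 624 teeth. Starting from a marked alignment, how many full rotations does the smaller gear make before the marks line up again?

57 rotations

The first common completion time is the LCM of the periods.
2736 = 2^4 × 3^2 × 19
624 = 2^4 × 3 × 13
LCM(2736, 624) = 2^4 × 3^2 × 13 × 19 = 35568.
Rotations for period 624: 35568 / 624 = 57.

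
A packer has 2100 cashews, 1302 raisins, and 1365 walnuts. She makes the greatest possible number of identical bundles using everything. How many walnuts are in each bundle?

65

Number of bundles = gcd(2100, 1302, 1365).
2100 = 2^2 × 3 × 5^2 × 7
1302 = 2 × 3 × 7 × 31
1365 = 3 × 5 × 7 × 13
gcd(2100, 1302, 1365) = 3 × 7 = 21.
walnuts per bundle = 1365 / 21 = 65.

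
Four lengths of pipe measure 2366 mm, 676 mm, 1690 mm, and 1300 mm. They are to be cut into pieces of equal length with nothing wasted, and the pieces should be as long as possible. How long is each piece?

Each piece length must divide every original length, so the longest possible is gcd(2366, 676, 1690, 1300).
2366 = 2 × 7 × 13^2
676 = 2^2 × 13^2
1690 = 2 × 5 × 13^2
1300 = 2^2 × 5^2 × 13
gcd(2366, 676, 1690, 1300) = 2 × 13 = 26.

26 mm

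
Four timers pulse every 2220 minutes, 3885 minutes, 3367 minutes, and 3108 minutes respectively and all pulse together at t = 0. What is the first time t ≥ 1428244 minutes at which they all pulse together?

1616160 minutes

Joint pulses occur at multiples of LCM(2220, 3885, 3367, 3108).
2220 = 2^2 × 3 × 5 × 37
3885 = 3 × 5 × 7 × 37
3367 = 7 × 13 × 37
3108 = 2^2 × 3 × 7 × 37
LCM(2220, 3885, 3367, 3108) = 2^2 × 3 × 5 × 7 × 13 × 37 = 202020.
Smallest multiple of 202020 that is ≥ 1428244: ⌈1428244/202020⌉ × 202020 = 8 × 202020 = 1616160.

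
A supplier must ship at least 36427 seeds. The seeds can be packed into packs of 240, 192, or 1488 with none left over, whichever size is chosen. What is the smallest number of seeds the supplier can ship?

The number of seeds must be a common multiple of 240, 192, and 1488, so a multiple of their LCM.
240 = 2^4 × 3 × 5
192 = 2^6 × 3
1488 = 2^4 × 3 × 31
LCM(240, 192, 1488) = 2^6 × 3 × 5 × 31 = 29760.
Smallest multiple of 29760 that is ≥ 36427: ⌈36427/29760⌉ × 29760 = 2 × 29760 = 59520.

59520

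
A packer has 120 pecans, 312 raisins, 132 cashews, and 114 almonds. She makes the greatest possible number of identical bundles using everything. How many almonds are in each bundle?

19

Number of bundles = gcd(120, 312, 132, 114).
120 = 2^3 × 3 × 5
312 = 2^3 × 3 × 13
132 = 2^2 × 3 × 11
114 = 2 × 3 × 19
gcd(120, 312, 132, 114) = 2 × 3 = 6.
almonds per bundle = 114 / 6 = 19.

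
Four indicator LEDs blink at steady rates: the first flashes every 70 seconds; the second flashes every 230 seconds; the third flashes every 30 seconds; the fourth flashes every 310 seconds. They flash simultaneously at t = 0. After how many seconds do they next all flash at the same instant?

The first simultaneous occurrence is after LCM of the individual periods.
70 = 2 × 5 × 7
230 = 2 × 5 × 23
30 = 2 × 3 × 5
310 = 2 × 5 × 31
LCM(70, 230, 30, 310) = 2 × 3 × 5 × 7 × 23 × 31 = 149730.

149730 seconds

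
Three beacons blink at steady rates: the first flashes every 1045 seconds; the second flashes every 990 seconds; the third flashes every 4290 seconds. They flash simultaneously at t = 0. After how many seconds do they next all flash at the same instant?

They coincide at every common multiple of the periods; the first is the LCM.
1045 = 5 × 11 × 19
990 = 2 × 3^2 × 5 × 11
4290 = 2 × 3 × 5 × 11 × 13
LCM(1045, 990, 4290) = 2 × 3^2 × 5 × 11 × 13 × 19 = 244530.

244530 seconds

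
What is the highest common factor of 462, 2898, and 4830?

42

462 = 2 × 3 × 7 × 11
2898 = 2 × 3^2 × 7 × 23
4830 = 2 × 3 × 5 × 7 × 23
gcd(462, 2898, 4830) = 2 × 3 × 7 = 42.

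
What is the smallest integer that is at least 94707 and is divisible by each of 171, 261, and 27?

The integer must be a common multiple of 171, 261, and 27, so a multiple of their LCM.
171 = 3^2 × 19
261 = 3^2 × 29
27 = 3^3
LCM(171, 261, 27) = 3^3 × 19 × 29 = 14877.
Smallest multiple of 14877 that is ≥ 94707: ⌈94707/14877⌉ × 14877 = 7 × 14877 = 104139.

104139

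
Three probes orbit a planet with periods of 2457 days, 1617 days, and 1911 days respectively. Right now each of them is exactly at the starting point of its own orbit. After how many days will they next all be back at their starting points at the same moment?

189189 days

The first simultaneous occurrence is after LCM of the individual periods.
2457 = 3^3 × 7 × 13
1617 = 3 × 7^2 × 11
1911 = 3 × 7^2 × 13
LCM(2457, 1617, 1911) = 3^3 × 7^2 × 11 × 13 = 189189.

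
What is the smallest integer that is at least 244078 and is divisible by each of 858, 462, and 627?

342342

The integer must be a common multiple of 858, 462, and 627, so a multiple of their LCM.
858 = 2 × 3 × 11 × 13
462 = 2 × 3 × 7 × 11
627 = 3 × 11 × 19
LCM(858, 462, 627) = 2 × 3 × 7 × 11 × 13 × 19 = 114114.
Smallest multiple of 114114 that is ≥ 244078: ⌈244078/114114⌉ × 114114 = 3 × 114114 = 342342.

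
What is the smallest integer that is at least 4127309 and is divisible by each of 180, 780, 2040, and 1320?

4375800

The integer must be a common multiple of 180, 780, 2040, and 1320, so a multiple of their LCM.
180 = 2^2 × 3^2 × 5
780 = 2^2 × 3 × 5 × 13
2040 = 2^3 × 3 × 5 × 17
1320 = 2^3 × 3 × 5 × 11
LCM(180, 780, 2040, 1320) = 2^3 × 3^2 × 5 × 11 × 13 × 17 = 875160.
Smallest multiple of 875160 that is ≥ 4127309: ⌈4127309/875160⌉ × 875160 = 5 × 875160 = 4375800.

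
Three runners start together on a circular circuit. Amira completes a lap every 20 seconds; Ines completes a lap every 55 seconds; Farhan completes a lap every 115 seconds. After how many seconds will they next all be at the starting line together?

5060 seconds

The first simultaneous occurrence is after LCM of the individual periods.
20 = 2^2 × 5
55 = 5 × 11
115 = 5 × 23
LCM(20, 55, 115) = 2^2 × 5 × 11 × 23 = 5060.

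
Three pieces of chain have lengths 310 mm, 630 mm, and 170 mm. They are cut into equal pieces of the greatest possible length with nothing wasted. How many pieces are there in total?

Piece length = gcd(310, 630, 170).
310 = 2 × 5 × 31
630 = 2 × 3^2 × 5 × 7
170 = 2 × 5 × 17
gcd(310, 630, 170) = 2 × 5 = 10.
Total pieces = 310/10 + 630/10 + 170/10 = 31 + 63 + 17 = 111.

111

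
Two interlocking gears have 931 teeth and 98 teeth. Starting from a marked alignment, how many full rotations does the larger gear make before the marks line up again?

They are all back at their starting positions together after one LCM of the periods.
931 = 7^2 × 19
98 = 2 × 7^2
LCM(931, 98) = 2 × 7^2 × 19 = 1862.
Rotations for period 931: 1862 / 931 = 2.

2 rotations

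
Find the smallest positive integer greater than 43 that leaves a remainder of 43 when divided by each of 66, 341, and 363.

N − 43 must be a common multiple of 66, 341, and 363.
66 = 2 × 3 × 11
341 = 11 × 31
363 = 3 × 11^2
LCM(66, 341, 363) = 2 × 3 × 11^2 × 31 = 22506.
Smallest N > 43 is LCM + 43 = 22506 + 43 = 22549.

22549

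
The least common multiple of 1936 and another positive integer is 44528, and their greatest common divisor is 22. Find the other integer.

506

gcd × lcm = product of the two integers, so the other integer is (22 × 44528) / 1936 = 506.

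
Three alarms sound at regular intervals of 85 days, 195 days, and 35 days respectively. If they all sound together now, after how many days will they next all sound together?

The first simultaneous occurrence is after LCM of the individual periods.
85 = 5 × 17
195 = 3 × 5 × 13
35 = 5 × 7
LCM(85, 195, 35) = 3 × 5 × 7 × 13 × 17 = 23205.

23205 days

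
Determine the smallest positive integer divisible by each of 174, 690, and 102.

174 = 2 × 3 × 29
690 = 2 × 3 × 5 × 23
102 = 2 × 3 × 17
LCM(174, 690, 102) = 2 × 3 × 5 × 17 × 23 × 29 = 340170.

340170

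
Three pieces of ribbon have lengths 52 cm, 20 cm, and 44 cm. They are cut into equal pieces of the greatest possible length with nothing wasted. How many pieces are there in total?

Piece length = gcd(52, 20, 44).
52 = 2^2 × 13
20 = 2^2 × 5
44 = 2^2 × 11
gcd(52, 20, 44) = 2^2 = 4.
Total pieces = 52/4 + 20/4 + 44/4 = 13 + 5 + 11 = 29.

29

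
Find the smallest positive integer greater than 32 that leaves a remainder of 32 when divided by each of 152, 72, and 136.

23288

N − 32 must be a common multiple of 152, 72, and 136.
152 = 2^3 × 19
72 = 2^3 × 3^2
136 = 2^3 × 17
LCM(152, 72, 136) = 2^3 × 3^2 × 17 × 19 = 23256.
Smallest N > 32 is LCM + 32 = 23256 + 32 = 23288.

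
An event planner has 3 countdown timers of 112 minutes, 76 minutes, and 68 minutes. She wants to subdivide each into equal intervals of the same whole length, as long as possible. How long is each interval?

The interval must divide each timer length; the longest such is the gcd.
112 = 2^4 × 7
76 = 2^2 × 19
68 = 2^2 × 17
gcd(112, 76, 68) = 2^2 = 4.

4 minutes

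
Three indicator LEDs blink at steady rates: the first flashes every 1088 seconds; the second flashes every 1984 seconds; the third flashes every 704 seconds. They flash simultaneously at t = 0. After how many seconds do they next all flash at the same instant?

371008 seconds

We need the least common multiple of the intervals.
1088 = 2^6 × 17
1984 = 2^6 × 31
704 = 2^6 × 11
LCM(1088, 1984, 704) = 2^6 × 11 × 17 × 31 = 371008.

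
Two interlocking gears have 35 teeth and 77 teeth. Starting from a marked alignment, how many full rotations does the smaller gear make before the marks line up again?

The first common completion time is the LCM of the periods.
35 = 5 × 7
77 = 7 × 11
LCM(35, 77) = 5 × 7 × 11 = 385.
Rotations for period 35: 385 / 35 = 11.

11 rotations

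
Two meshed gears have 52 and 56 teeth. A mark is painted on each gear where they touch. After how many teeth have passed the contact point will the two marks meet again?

They coincide at every common multiple of the periods; the first is the LCM.
52 = 2^2 × 13
56 = 2^3 × 7
LCM(52, 56) = 2^3 × 7 × 13 = 728.

728 teeth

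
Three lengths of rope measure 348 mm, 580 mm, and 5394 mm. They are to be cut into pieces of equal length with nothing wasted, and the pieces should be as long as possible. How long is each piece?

The greatest length dividing all of 348, 580, and 5394 is their gcd.
348 = 2^2 × 3 × 29
580 = 2^2 × 5 × 29
5394 = 2 × 3 × 29 × 31
gcd(348, 580, 5394) = 2 × 29 = 58.

58 mm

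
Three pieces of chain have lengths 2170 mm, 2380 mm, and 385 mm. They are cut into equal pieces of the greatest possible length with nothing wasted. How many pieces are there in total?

141

Piece length = gcd(2170, 2380, 385).
2170 = 2 × 5 × 7 × 31
2380 = 2^2 × 5 × 7 × 17
385 = 5 × 7 × 11
gcd(2170, 2380, 385) = 5 × 7 = 35.
Total pieces = 2170/35 + 2380/35 + 385/35 = 62 + 68 + 11 = 141.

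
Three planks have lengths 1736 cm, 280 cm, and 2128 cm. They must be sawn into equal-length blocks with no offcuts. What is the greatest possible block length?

56 cm

The block length must divide every plank, so the greatest is gcd(1736, 280, 2128).
1736 = 2^3 × 7 × 31
280 = 2^3 × 5 × 7
2128 = 2^4 × 7 × 19
gcd(1736, 280, 2128) = 2^3 × 7 = 56.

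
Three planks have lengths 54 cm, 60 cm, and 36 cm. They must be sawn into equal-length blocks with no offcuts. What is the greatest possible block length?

6 cm

The block length must divide every plank, so the greatest is gcd(54, 60, 36).
54 = 2 × 3^3
60 = 2^2 × 3 × 5
36 = 2^2 × 3^2
gcd(54, 60, 36) = 2 × 3 = 6.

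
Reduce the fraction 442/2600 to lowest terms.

17/100

442 = 2 × 13 × 17
2600 = 2^3 × 5^2 × 13
gcd(442, 2600) = 2 × 13 = 26.
Divide numerator and denominator by 26: 442/2600 = 17/100.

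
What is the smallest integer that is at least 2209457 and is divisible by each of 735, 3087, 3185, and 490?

2407860

The integer must be a common multiple of 735, 3087, 3185, and 490, so a multiple of their LCM.
735 = 3 × 5 × 7^2
3087 = 3^2 × 7^3
3185 = 5 × 7^2 × 13
490 = 2 × 5 × 7^2
LCM(735, 3087, 3185, 490) = 2 × 3^2 × 5 × 7^3 × 13 = 401310.
Smallest multiple of 401310 that is ≥ 2209457: ⌈2209457/401310⌉ × 401310 = 6 × 401310 = 2407860.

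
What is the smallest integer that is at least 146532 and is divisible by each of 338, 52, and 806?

The integer must be a common multiple of 338, 52, and 806, so a multiple of their LCM.
338 = 2 × 13^2
52 = 2^2 × 13
806 = 2 × 13 × 31
LCM(338, 52, 806) = 2^2 × 13^2 × 31 = 20956.
Smallest multiple of 20956 that is ≥ 146532: ⌈146532/20956⌉ × 20956 = 7 × 20956 = 146692.

146692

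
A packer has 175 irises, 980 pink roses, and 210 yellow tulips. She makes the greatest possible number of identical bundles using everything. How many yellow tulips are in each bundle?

6

Number of bundles = gcd(175, 980, 210).
175 = 5^2 × 7
980 = 2^2 × 5 × 7^2
210 = 2 × 3 × 5 × 7
gcd(175, 980, 210) = 5 × 7 = 35.
yellow tulips per bundle = 210 / 35 = 6.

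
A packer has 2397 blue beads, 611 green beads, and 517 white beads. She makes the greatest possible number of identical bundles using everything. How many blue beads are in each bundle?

51

Number of bundles = gcd(2397, 611, 517).
2397 = 3 × 17 × 47
611 = 13 × 47
517 = 11 × 47
gcd(2397, 611, 517) = 47.
blue beads per bundle = 2397 / 47 = 51.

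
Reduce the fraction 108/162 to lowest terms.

2/3

108 = 2^2 × 3^3
162 = 2 × 3^4
gcd(108, 162) = 2 × 3^3 = 54.
Divide numerator and denominator by 54: 108/162 = 2/3.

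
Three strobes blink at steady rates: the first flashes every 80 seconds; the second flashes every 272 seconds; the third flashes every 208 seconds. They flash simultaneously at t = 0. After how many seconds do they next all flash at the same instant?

They coincide at every common multiple of the periods; the first is the LCM.
80 = 2^4 × 5
272 = 2^4 × 17
208 = 2^4 × 13
LCM(80, 272, 208) = 2^4 × 5 × 13 × 17 = 17680.

17680 seconds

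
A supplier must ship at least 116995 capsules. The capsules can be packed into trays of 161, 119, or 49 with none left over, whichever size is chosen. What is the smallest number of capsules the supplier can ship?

The number of capsules must be a common multiple of 161, 119, and 49, so a multiple of their LCM.
161 = 7 × 23
119 = 7 × 17
49 = 7^2
LCM(161, 119, 49) = 7^2 × 17 × 23 = 19159.
Smallest multiple of 19159 that is ≥ 116995: ⌈116995/19159⌉ × 19159 = 7 × 19159 = 134113.

134113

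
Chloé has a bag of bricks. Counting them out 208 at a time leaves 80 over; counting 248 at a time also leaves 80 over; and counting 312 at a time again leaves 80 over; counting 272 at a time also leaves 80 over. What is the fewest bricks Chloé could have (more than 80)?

328928

N − 80 must be a common multiple of 208, 248, 312, and 272.
208 = 2^4 × 13
248 = 2^3 × 31
312 = 2^3 × 3 × 13
272 = 2^4 × 17
LCM(208, 248, 312, 272) = 2^4 × 3 × 13 × 17 × 31 = 328848.
Smallest N > 80 is LCM + 80 = 328848 + 80 = 328928.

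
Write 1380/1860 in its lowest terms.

1380 = 2^2 × 3 × 5 × 23
1860 = 2^2 × 3 × 5 × 31
gcd(1380, 1860) = 2^2 × 3 × 5 = 60.
Divide numerator and denominator by 60: 1380/1860 = 23/31.

23/31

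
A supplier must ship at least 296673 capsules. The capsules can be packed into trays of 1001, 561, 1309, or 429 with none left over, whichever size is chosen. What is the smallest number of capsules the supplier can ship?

The number of capsules must be a common multiple of 1001, 561, 1309, and 429, so a multiple of their LCM.
1001 = 7 × 11 × 13
561 = 3 × 11 × 17
1309 = 7 × 11 × 17
429 = 3 × 11 × 13
LCM(1001, 561, 1309, 429) = 3 × 7 × 11 × 13 × 17 = 51051.
Smallest multiple of 51051 that is ≥ 296673: ⌈296673/51051⌉ × 51051 = 6 × 51051 = 306306.

306306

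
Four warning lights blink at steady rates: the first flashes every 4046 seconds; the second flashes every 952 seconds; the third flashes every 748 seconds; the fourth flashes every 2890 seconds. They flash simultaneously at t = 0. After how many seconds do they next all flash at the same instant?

890120 seconds

The first simultaneous occurrence is after LCM of the individual periods.
4046 = 2 × 7 × 17^2
952 = 2^3 × 7 × 17
748 = 2^2 × 11 × 17
2890 = 2 × 5 × 17^2
LCM(4046, 952, 748, 2890) = 2^3 × 5 × 7 × 11 × 17^2 = 890120.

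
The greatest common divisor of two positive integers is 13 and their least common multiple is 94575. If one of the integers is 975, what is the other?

For two integers, gcd × lcm = product, so the other is (13 × 94575) / 975 = 1229475 / 975 = 1261.

1261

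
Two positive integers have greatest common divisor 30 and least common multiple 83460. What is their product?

For any two positive integers, gcd × lcm = product = 30 × 83460 = 2503800.

2503800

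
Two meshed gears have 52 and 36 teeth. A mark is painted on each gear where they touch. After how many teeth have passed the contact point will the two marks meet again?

468 teeth

We need the least common multiple of the intervals.
52 = 2^2 × 13
36 = 2^2 × 3^2
LCM(52, 36) = 2^2 × 3^2 × 13 = 468.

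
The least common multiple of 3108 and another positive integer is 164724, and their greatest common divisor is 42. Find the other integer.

gcd × lcm = product of the two integers, so the other integer is (42 × 164724) / 3108 = 2226.

2226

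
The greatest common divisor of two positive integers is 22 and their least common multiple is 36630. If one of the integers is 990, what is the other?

814

For two integers, gcd × lcm = product, so the other is (22 × 36630) / 990 = 805860 / 990 = 814.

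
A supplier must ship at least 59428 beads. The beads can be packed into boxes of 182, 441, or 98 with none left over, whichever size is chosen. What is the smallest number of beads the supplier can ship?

68796

The number of beads must be a common multiple of 182, 441, and 98, so a multiple of their LCM.
182 = 2 × 7 × 13
441 = 3^2 × 7^2
98 = 2 × 7^2
LCM(182, 441, 98) = 2 × 3^2 × 7^2 × 13 = 11466.
Smallest multiple of 11466 that is ≥ 59428: ⌈59428/11466⌉ × 11466 = 6 × 11466 = 68796.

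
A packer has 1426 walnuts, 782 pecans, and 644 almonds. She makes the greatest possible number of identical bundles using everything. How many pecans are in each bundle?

17

Number of bundles = gcd(1426, 782, 644).
1426 = 2 × 23 × 31
782 = 2 × 17 × 23
644 = 2^2 × 7 × 23
gcd(1426, 782, 644) = 2 × 23 = 46.
pecans per bundle = 782 / 46 = 17.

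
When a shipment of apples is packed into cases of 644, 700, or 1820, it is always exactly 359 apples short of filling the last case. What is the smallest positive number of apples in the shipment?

Being 359 short of a full case of size k means N ≡ −359 (mod k), i.e. N + 359 is a multiple of each size.
644 = 2^2 × 7 × 23
700 = 2^2 × 5^2 × 7
1820 = 2^2 × 5 × 7 × 13
LCM(644, 700, 1820) = 2^2 × 5^2 × 7 × 13 × 23 = 209300.
Smallest positive N is 209300 − 359 = 208941.

208941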